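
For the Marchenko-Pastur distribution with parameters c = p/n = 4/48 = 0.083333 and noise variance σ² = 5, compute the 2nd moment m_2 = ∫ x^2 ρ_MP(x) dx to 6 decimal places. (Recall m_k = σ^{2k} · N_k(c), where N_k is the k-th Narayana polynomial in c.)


E[X²] = σ⁴ (1 + c) (second MP moment). With σ² = 5 (so σ⁴ = 25) and c = 4/48 = 0.083333: E[X²] = 25 · (1 + 0.083333) = 25 · 1.083333.

So E[X^2] = 27.083333.


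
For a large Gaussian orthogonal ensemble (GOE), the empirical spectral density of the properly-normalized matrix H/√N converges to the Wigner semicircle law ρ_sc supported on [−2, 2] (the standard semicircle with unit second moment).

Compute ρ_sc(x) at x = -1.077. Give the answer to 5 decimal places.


ρ_sc(x) = (1/(2π)) √(4 − x²). With x = -1.077:
  4 − x² = 4 − (-1.077)² = 4 − 1.159929 = 2.840071.
  √(4 − x²) = 1.685251.
  1/(2π) = 0.159155.
  ρ_sc(-1.077) = 0.159155 · 1.685251 = 0.268216.

Rounded to 5 decimal places: ρ_sc(-1.077) ≈ 0.26822.


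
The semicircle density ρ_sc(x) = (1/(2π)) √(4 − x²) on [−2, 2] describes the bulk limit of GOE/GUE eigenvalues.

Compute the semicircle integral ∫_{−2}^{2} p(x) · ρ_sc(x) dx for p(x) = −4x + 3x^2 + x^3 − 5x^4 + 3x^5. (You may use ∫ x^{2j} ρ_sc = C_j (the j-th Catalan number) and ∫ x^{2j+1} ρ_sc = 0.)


Write p(x) = Σ a_i x^i, split into monomials and integrate each against ρ_sc separately.
Using ∫ x^{2j} ρ_sc = C_j = (1/(j+1)) C(2j, j) (Catalan numbers) and ∫ x^{2j+1} ρ_sc = 0 (odd monomials vanish by symmetry):
  i = 1 (odd): ∫ x^1 ρ_sc = 0 (vanishes)
  i = 2 (even): a_2 · C_{1} = 3 · 1 = 3
  i = 3 (odd): ∫ x^3 ρ_sc = 0 (vanishes)
  i = 4 (even): a_4 · C_{2} = -5 · 2 = -10
  i = 5 (odd): ∫ x^5 ρ_sc = 0 (vanishes)

Summing the contributions: ∫_{−2}^{2} p(x) ρ_sc(x) dx = 3 + (-10) = -7.


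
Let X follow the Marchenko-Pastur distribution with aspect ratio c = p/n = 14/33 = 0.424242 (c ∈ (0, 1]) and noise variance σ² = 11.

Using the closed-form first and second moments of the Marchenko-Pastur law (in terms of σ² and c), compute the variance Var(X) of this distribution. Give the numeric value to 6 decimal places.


Recall the MP moments m_1 = E[X] = σ² and m_2 = E[X²] = σ⁴ (1 + c).
m_1 = E[X] = σ² = 11, so m_1² = 121.
m_2 = E[X²] = σ⁴ (1 + c) = 121 · (1 + 0.424242) = 121 · 1.424242 = 172.333333.
(Note m_2 − m_1² simplifies to c · σ⁴ = 0.424242 · 121.)

Var(X) = m_2 − m_1² = 172.333333 − 121 = 51.333333.


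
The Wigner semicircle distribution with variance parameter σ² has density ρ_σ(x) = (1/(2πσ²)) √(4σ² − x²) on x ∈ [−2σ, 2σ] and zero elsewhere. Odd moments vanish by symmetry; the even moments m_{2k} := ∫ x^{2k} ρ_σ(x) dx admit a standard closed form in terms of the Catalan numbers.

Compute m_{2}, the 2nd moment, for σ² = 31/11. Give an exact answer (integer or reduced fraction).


By the scaled semicircle moment identity, m_{2k} = σ^{2k} · C_k with k = 1.
C_1 = (1/(k+1)) · C(2k, k) = (1/2) · C(2, 1) = (1/2) · 2 = 1.
σ^{2k} = (σ²)^k = (31/11)^1 = 31/11.

Therefore m_{2} = σ^{2} · C_1 = (31/11) · 1 = 31/11.


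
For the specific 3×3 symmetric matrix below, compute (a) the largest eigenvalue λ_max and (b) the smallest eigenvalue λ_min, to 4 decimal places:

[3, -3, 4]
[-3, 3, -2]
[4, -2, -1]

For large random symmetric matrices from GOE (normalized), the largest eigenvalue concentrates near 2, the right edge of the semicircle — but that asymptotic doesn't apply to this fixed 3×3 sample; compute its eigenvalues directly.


Since M is real symmetric, all three eigenvalues are real; they are the roots of det(λI − M) = λ³ − (tr M) λ² + s λ − det M, where s is the sum of the principal 2×2 minors.
tr M = 3 + 3 + (-1) = 5.
s = (3·3 − (-3)²) + (3·(-1) − 4²) + (3·(-1) − (-2)²) = 0 + (-19) + (-7) = -26.
det M (expand along row 1) = 3·(-7) − (-3)·11 + 4·(-6) = -12.
Characteristic polynomial: λ³ − 5λ² − 26λ + 12 = 0.
Substitute λ = y + (tr M)/3 = y + 1.666667 to remove the quadratic term: y³ + p·y + q = 0 with p = s − (tr M)²/3 = -34.333333 and q = −2(tr M)³/27 + (tr M)·s/3 − det M = -40.592593.
Three real roots ⇒ use the trigonometric (Viète) form: r = 2√(−p/3) = 6.765928, φ = arccos(3q/(p·r)) = arccos(0.524233) = 1.018982 rad.
y_k = r·cos(φ/3 − 2πk/3) for k = 0, 1, 2 gives y = 6.379375, -1.237507, -5.141868.
λ_k = y_k + 1.666667 gives λ = 8.0460, 0.4292, -3.4752 (check: the sum is 5.0000 = tr M).

Hence λ_max = 8.0460 and λ_min = -3.4752.


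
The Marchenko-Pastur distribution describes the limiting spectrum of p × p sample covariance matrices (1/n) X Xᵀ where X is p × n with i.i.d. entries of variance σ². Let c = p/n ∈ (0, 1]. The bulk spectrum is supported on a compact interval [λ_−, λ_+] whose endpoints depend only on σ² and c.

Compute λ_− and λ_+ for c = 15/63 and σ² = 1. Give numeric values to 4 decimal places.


c = 15/63 = 0.238095; √c = 0.487950.
λ_− = σ² (1 − √c)² = 1 · (1 − 0.487950)² = 1 · (0.512050)² = 0.262195.
λ_+ = σ² (1 + √c)² = 1 · (1 + 0.487950)² = 1 · (1.487950)² = 2.213995.

Rounded to 4 decimal places: λ_− ≈ 0.2622, λ_+ ≈ 2.2140.


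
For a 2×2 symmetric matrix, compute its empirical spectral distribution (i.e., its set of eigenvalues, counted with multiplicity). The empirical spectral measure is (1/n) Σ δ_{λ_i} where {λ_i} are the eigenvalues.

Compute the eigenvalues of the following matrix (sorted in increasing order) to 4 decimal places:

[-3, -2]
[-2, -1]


Since M is real symmetric, both eigenvalues are real; they are the roots of det(λI − M) = λ² − (tr M) λ + det M.
tr M = -3 + (-1) = -4.
det M = (-3)·(-1) − (-2)² = 3 − 4 = -1.
Characteristic polynomial: λ² + 4λ − 1 = 0.
Discriminant Δ = (tr M)² − 4·det M = 16 − (-4) = 20; √Δ = 4.472136.
λ = (tr M ± √Δ)/2 = (-4 ± 4.472136)/2, giving (tr M − √Δ)/2 = -4.2361 and (tr M + √Δ)/2 = 0.2361.

Eigenvalues sorted in increasing order: [-4.2361, 0.2361].


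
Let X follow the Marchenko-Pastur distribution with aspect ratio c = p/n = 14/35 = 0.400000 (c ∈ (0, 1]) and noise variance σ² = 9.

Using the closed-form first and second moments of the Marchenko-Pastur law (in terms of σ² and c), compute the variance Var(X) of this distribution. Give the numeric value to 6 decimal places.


Recall the MP moments m_1 = E[X] = σ² and m_2 = E[X²] = σ⁴ (1 + c).
m_1 = E[X] = σ² = 9, so m_1² = 81.
m_2 = E[X²] = σ⁴ (1 + c) = 81 · (1 + 0.400000) = 81 · 1.400000 = 113.400000.
(Note m_2 − m_1² simplifies to c · σ⁴ = 0.400000 · 81.)

Var(X) = m_2 − m_1² = 113.400000 − 81 = 32.400000.


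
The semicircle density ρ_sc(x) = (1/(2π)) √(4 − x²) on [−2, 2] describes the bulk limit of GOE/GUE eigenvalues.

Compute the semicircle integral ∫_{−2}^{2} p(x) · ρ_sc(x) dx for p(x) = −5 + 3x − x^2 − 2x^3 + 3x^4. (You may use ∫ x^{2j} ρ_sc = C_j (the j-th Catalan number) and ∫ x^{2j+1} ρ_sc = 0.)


Write p(x) = Σ a_i x^i, split into monomials and integrate each against ρ_sc separately.
Using ∫ x^{2j} ρ_sc = C_j = (1/(j+1)) C(2j, j) (Catalan numbers) and ∫ x^{2j+1} ρ_sc = 0 (odd monomials vanish by symmetry):
  i = 0 (even): a_0 · C_{0} = -5 · 1 = -5
  i = 1 (odd): ∫ x^1 ρ_sc = 0 (vanishes)
  i = 2 (even): a_2 · C_{1} = -1 · 1 = -1
  i = 3 (odd): ∫ x^3 ρ_sc = 0 (vanishes)
  i = 4 (even): a_4 · C_{2} = 3 · 2 = 6

Summing the contributions: ∫_{−2}^{2} p(x) ρ_sc(x) dx = (-5) + (-1) + 6 = 0.


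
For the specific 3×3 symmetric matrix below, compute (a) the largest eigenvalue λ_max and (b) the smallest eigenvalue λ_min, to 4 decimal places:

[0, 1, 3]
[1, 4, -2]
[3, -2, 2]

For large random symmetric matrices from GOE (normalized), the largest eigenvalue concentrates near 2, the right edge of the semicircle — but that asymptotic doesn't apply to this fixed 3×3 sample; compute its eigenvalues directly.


Since M is real symmetric, all three eigenvalues are real; they are the roots of det(λI − M) = λ³ − (tr M) λ² + s λ − det M, where s is the sum of the principal 2×2 minors.
tr M = 0 + 4 + 2 = 6.
s = (0·4 − 1²) + (0·2 − 3²) + (4·2 − (-2)²) = -1 + (-9) + 4 = -6.
det M (expand along row 1) = 0·4 − 1·8 + 3·(-14) = -50.
Characteristic polynomial: λ³ − 6λ² − 6λ + 50 = 0.
Substitute λ = y + (tr M)/3 = y + 2.000000 to remove the quadratic term: y³ + p·y + q = 0 with p = s − (tr M)²/3 = -18.000000 and q = −2(tr M)³/27 + (tr M)·s/3 − det M = 22.000000.
Three real roots ⇒ use the trigonometric (Viète) form: r = 2√(−p/3) = 4.898979, φ = arccos(3q/(p·r)) = arccos(-0.748455) = 2.416526 rad.
y_k = r·cos(φ/3 − 2πk/3) for k = 0, 1, 2 gives y = 3.393741, 1.362850, -4.756591.
λ_k = y_k + 2.000000 gives λ = 5.3937, 3.3629, -2.7566 (check: the sum is 6.0000 = tr M).

Hence λ_max = 5.3937 and λ_min = -2.7566.


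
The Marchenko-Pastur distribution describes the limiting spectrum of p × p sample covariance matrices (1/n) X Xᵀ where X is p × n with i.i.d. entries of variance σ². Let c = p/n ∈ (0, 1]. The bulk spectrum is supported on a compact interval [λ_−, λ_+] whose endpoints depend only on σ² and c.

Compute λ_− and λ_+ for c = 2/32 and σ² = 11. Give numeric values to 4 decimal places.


c = 2/32 = 0.062500; √c = 0.250000.
λ_− = σ² (1 − √c)² = 11 · (1 − 0.250000)² = 11 · (0.750000)² = 6.187500.
λ_+ = σ² (1 + √c)² = 11 · (1 + 0.250000)² = 11 · (1.250000)² = 17.187500.

Rounded to 4 decimal places: λ_− ≈ 6.1875, λ_+ ≈ 17.1875.


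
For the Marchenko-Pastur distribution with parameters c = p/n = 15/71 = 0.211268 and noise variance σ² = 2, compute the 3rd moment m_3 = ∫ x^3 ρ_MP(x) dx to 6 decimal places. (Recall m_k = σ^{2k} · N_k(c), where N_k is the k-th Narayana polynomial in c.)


E[X³] = σ⁶ (1 + 3c + c²) (third MP moment). With σ² = 2 (so σ⁶ = 8) and c = 15/71 = 0.211268: E[X³] = 8 · (1 + 3·0.211268 + (0.211268)²) = 8 · 1.678437.

So E[X^3] = 13.427495.


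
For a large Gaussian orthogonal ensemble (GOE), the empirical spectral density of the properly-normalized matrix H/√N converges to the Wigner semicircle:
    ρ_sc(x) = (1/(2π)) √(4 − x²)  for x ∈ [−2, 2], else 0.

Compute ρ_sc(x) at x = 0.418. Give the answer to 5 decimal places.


ρ_sc(x) = (1/(2π)) √(4 − x²). With x = 0.418:
  4 − x² = 4 − (0.418)² = 4 − 0.174724 = 3.825276.
  √(4 − x²) = 1.955831.
  1/(2π) = 0.159155.
  ρ_sc(0.418) = 0.159155 · 1.955831 = 0.311280.

Rounded to 5 decimal places: ρ_sc(0.418) ≈ 0.31128.


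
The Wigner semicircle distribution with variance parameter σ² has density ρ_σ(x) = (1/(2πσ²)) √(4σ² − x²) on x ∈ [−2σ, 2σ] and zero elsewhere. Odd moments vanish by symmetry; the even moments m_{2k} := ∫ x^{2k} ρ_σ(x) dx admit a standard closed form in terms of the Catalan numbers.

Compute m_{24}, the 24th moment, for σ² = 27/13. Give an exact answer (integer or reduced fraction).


By the scaled semicircle moment identity, m_{2k} = σ^{2k} · C_k with k = 12.
C_12 = (1/(k+1)) · C(2k, k) = (1/13) · C(24, 12) = (1/13) · 2704156 = 208012.
σ^{2k} = (σ²)^k = (27/13)^12 = 150094635296999121/23298085122481.

Therefore m_{24} = σ^{24} · C_12 = (150094635296999121/23298085122481) · 208012 = 31221485277399381157452/23298085122481.


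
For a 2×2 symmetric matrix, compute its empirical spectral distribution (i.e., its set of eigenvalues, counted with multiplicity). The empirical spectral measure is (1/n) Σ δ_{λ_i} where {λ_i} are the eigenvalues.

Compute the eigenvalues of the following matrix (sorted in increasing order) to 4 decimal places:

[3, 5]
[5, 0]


Since M is real symmetric, both eigenvalues are real; they are the roots of det(λI − M) = λ² − (tr M) λ + det M.
tr M = 3 + 0 = 3.
det M = 3·0 − 5² = 0 − 25 = -25.
Characteristic polynomial: λ² − 3λ − 25 = 0.
Discriminant Δ = (tr M)² − 4·det M = 9 − (-100) = 109; √Δ = 10.440307.
λ = (tr M ± √Δ)/2 = (3 ± 10.440307)/2, giving (tr M − √Δ)/2 = -3.7202 and (tr M + √Δ)/2 = 6.7202.

Eigenvalues sorted in increasing order: [-3.7202, 6.7202].


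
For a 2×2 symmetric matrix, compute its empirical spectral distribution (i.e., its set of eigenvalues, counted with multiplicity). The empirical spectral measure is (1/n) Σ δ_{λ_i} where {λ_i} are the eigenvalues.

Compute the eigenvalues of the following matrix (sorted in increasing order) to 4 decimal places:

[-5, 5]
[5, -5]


Since M is real symmetric, both eigenvalues are real; they are the roots of det(λI − M) = λ² − (tr M) λ + det M.
tr M = -5 + (-5) = -10.
det M = (-5)·(-5) − 5² = 25 − 25 = 0.
Characteristic polynomial: λ² + 10λ = 0.
Discriminant Δ = (tr M)² − 4·det M = 100 − 0 = 100; √Δ = 10.000000.
λ = (tr M ± √Δ)/2 = (-10 ± 10.000000)/2, giving (tr M − √Δ)/2 = -10.0000 and (tr M + √Δ)/2 = 0.0000.

Eigenvalues sorted in increasing order: [-10.0000, 0.0000].


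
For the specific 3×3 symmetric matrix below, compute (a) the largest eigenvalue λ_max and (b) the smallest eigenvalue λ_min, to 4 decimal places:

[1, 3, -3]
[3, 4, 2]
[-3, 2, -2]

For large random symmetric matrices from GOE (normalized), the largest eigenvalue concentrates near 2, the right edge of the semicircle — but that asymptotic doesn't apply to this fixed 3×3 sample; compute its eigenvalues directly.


Since M is real symmetric, all three eigenvalues are real; they are the roots of det(λI − M) = λ³ − (tr M) λ² + s λ − det M, where s is the sum of the principal 2×2 minors.
tr M = 1 + 4 + (-2) = 3.
s = (1·4 − 3²) + (1·(-2) − (-3)²) + (4·(-2) − 2²) = -5 + (-11) + (-12) = -28.
det M (expand along row 1) = 1·(-12) − 3·0 + (-3)·18 = -66.
Characteristic polynomial: λ³ − 3λ² − 28λ + 66 = 0.
Substitute λ = y + (tr M)/3 = y + 1.000000 to remove the quadratic term: y³ + p·y + q = 0 with p = s − (tr M)²/3 = -31.000000 and q = −2(tr M)³/27 + (tr M)·s/3 − det M = 36.000000.
Three real roots ⇒ use the trigonometric (Viète) form: r = 2√(−p/3) = 6.429101, φ = arccos(3q/(p·r)) = arccos(-0.541891) = 2.143482 rad.
y_k = r·cos(φ/3 − 2πk/3) for k = 0, 1, 2 gives y = 4.856703, 1.219844, -6.076547.
λ_k = y_k + 1.000000 gives λ = 5.8567, 2.2198, -5.0765 (check: the sum is 3.0000 = tr M).

Hence λ_max = 5.8567 and λ_min = -5.0765.


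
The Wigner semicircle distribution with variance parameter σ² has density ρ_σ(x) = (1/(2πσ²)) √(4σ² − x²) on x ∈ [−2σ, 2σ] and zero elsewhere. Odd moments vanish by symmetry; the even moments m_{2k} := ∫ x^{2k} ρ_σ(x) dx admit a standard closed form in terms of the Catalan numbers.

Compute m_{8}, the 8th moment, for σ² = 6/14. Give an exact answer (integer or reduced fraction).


By the scaled semicircle moment identity, m_{2k} = σ^{2k} · C_k with k = 4.
C_4 = (1/(k+1)) · C(2k, k) = (1/5) · C(8, 4) = (1/5) · 70 = 14.
σ^{2k} = (σ²)^k = (6/14)^4 = 81/2401.

Therefore m_{8} = σ^{8} · C_4 = (81/2401) · 14 = 162/343.


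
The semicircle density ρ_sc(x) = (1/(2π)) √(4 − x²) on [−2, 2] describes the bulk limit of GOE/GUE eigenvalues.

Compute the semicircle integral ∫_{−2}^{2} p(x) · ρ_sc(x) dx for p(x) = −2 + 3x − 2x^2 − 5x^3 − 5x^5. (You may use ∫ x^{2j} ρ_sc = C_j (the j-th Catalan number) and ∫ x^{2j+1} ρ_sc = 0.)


Write p(x) = Σ a_i x^i, split into monomials and integrate each against ρ_sc separately.
Using ∫ x^{2j} ρ_sc = C_j = (1/(j+1)) C(2j, j) (Catalan numbers) and ∫ x^{2j+1} ρ_sc = 0 (odd monomials vanish by symmetry):
  i = 0 (even): a_0 · C_{0} = -2 · 1 = -2
  i = 1 (odd): ∫ x^1 ρ_sc = 0 (vanishes)
  i = 2 (even): a_2 · C_{1} = -2 · 1 = -2
  i = 3 (odd): ∫ x^3 ρ_sc = 0 (vanishes)
  i = 5 (odd): ∫ x^5 ρ_sc = 0 (vanishes)

Summing the contributions: ∫_{−2}^{2} p(x) ρ_sc(x) dx = (-2) + (-2) = -4.


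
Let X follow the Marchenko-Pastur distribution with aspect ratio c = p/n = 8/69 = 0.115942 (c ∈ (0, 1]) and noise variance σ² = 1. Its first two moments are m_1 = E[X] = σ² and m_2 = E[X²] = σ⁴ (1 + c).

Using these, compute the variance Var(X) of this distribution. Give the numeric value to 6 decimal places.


m_1 = E[X] = σ² = 1, so m_1² = 1.
m_2 = E[X²] = σ⁴ (1 + c) = 1 · (1 + 0.115942) = 1 · 1.115942 = 1.115942.
(Note m_2 − m_1² simplifies to c · σ⁴ = 0.115942 · 1.)

Var(X) = m_2 − m_1² = 1.115942 − 1 = 0.115942.


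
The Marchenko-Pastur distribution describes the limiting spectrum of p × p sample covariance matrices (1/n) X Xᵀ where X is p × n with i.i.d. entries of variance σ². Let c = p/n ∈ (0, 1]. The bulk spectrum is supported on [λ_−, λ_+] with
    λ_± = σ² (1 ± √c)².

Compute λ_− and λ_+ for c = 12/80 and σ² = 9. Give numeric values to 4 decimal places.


c = 12/80 = 0.150000; √c = 0.387298.
λ_− = σ² (1 − √c)² = 9 · (1 − 0.387298)² = 9 · (0.612702)² = 3.378630.
λ_+ = σ² (1 + √c)² = 9 · (1 + 0.387298)² = 9 · (1.387298)² = 17.321370.

Rounded to 4 decimal places: λ_− ≈ 3.3786, λ_+ ≈ 17.3214.


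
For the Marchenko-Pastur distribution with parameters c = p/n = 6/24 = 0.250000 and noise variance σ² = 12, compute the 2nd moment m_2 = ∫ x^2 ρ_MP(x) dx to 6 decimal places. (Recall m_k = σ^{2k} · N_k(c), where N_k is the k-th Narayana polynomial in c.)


E[X²] = σ⁴ (1 + c) (second MP moment). With σ² = 12 (so σ⁴ = 144) and c = 6/24 = 0.250000: E[X²] = 144 · (1 + 0.250000) = 144 · 1.250000.

So E[X^2] = 180.000000.


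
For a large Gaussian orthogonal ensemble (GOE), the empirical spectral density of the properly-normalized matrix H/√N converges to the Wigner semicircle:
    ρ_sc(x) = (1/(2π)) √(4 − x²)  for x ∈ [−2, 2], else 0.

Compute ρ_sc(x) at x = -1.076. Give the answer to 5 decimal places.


ρ_sc(x) = (1/(2π)) √(4 − x²). With x = -1.076:
  4 − x² = 4 − (-1.076)² = 4 − 1.157776 = 2.842224.
  √(4 − x²) = 1.685890.
  1/(2π) = 0.159155.
  ρ_sc(-1.076) = 0.159155 · 1.685890 = 0.268318.

Rounded to 5 decimal places: ρ_sc(-1.076) ≈ 0.26832.


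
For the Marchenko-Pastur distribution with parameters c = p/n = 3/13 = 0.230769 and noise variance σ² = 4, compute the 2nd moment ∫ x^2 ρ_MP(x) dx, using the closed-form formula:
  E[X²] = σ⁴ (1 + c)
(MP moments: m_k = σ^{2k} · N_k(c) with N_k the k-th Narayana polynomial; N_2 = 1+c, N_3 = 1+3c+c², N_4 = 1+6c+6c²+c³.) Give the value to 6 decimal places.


E[X²] = σ⁴ (1 + c) (second MP moment). With σ² = 4 (so σ⁴ = 16) and c = 3/13 = 0.230769: E[X²] = 16 · (1 + 0.230769) = 16 · 1.230769.

So E[X^2] = 19.692308.


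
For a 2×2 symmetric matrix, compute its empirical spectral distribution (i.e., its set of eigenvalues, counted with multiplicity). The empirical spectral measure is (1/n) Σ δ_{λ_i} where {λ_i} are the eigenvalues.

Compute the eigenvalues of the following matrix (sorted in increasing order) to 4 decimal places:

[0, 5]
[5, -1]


Since M is real symmetric, both eigenvalues are real; they are the roots of det(λI − M) = λ² − (tr M) λ + det M.
tr M = 0 + (-1) = -1.
det M = 0·(-1) − 5² = 0 − 25 = -25.
Characteristic polynomial: λ² + λ − 25 = 0.
Discriminant Δ = (tr M)² − 4·det M = 1 − (-100) = 101; √Δ = 10.049876.
λ = (tr M ± √Δ)/2 = (-1 ± 10.049876)/2, giving (tr M − √Δ)/2 = -5.5249 and (tr M + √Δ)/2 = 4.5249.

Eigenvalues sorted in increasing order: [-5.5249, 4.5249].


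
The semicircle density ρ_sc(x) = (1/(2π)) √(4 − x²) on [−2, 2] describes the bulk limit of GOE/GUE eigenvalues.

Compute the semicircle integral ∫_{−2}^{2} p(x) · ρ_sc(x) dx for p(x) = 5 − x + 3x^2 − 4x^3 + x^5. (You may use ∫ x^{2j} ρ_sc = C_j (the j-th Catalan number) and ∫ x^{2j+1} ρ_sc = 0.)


Write p(x) = Σ a_i x^i, split into monomials and integrate each against ρ_sc separately.
Using ∫ x^{2j} ρ_sc = C_j = (1/(j+1)) C(2j, j) (Catalan numbers) and ∫ x^{2j+1} ρ_sc = 0 (odd monomials vanish by symmetry):
  i = 0 (even): a_0 · C_{0} = 5 · 1 = 5
  i = 1 (odd): ∫ x^1 ρ_sc = 0 (vanishes)
  i = 2 (even): a_2 · C_{1} = 3 · 1 = 3
  i = 3 (odd): ∫ x^3 ρ_sc = 0 (vanishes)
  i = 5 (odd): ∫ x^5 ρ_sc = 0 (vanishes)

Summing the contributions: ∫_{−2}^{2} p(x) ρ_sc(x) dx = 5 + 3 = 8.


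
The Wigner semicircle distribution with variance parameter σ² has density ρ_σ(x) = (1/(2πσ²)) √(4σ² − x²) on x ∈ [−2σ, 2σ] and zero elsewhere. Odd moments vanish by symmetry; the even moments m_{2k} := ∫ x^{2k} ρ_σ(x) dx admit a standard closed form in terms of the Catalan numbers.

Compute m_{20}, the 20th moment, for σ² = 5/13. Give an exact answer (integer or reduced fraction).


By the scaled semicircle moment identity, m_{2k} = σ^{2k} · C_k with k = 10.
C_10 = (1/(k+1)) · C(2k, k) = (1/11) · C(20, 10) = (1/11) · 184756 = 16796.
σ^{2k} = (σ²)^k = (5/13)^10 = 9765625/137858491849.

Therefore m_{20} = σ^{20} · C_10 = (9765625/137858491849) · 16796 = 12617187500/10604499373.


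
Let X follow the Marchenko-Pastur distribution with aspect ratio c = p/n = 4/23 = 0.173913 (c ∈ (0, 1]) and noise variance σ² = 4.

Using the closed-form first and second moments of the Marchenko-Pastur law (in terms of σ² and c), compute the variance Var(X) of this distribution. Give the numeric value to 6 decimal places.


Recall the MP moments m_1 = E[X] = σ² and m_2 = E[X²] = σ⁴ (1 + c).
m_1 = E[X] = σ² = 4, so m_1² = 16.
m_2 = E[X²] = σ⁴ (1 + c) = 16 · (1 + 0.173913) = 16 · 1.173913 = 18.782609.
(Note m_2 − m_1² simplifies to c · σ⁴ = 0.173913 · 16.)

Var(X) = m_2 − m_1² = 18.782609 − 16 = 2.782609.


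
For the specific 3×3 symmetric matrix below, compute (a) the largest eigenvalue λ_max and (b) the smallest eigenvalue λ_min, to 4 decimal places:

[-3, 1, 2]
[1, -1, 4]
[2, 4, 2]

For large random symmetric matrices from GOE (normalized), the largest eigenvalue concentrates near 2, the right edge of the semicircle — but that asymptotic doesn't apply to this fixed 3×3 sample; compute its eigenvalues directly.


Since M is real symmetric, all three eigenvalues are real; they are the roots of det(λI − M) = λ³ − (tr M) λ² + s λ − det M, where s is the sum of the principal 2×2 minors.
tr M = -3 + (-1) + 2 = -2.
s = ((-3)·(-1) − 1²) + ((-3)·2 − 2²) + ((-1)·2 − 4²) = 2 + (-10) + (-18) = -26.
det M (expand along row 1) = (-3)·(-18) − 1·(-6) + 2·6 = 72.
Characteristic polynomial: λ³ + 2λ² − 26λ − 72 = 0.
Substitute λ = y + (tr M)/3 = y − 0.666667 to remove the quadratic term: y³ + p·y + q = 0 with p = s − (tr M)²/3 = -27.333333 and q = −2(tr M)³/27 + (tr M)·s/3 − det M = -54.074074.
Three real roots ⇒ use the trigonometric (Viète) form: r = 2√(−p/3) = 6.036923, φ = arccos(3q/(p·r)) = arccos(0.983110) = 0.184053 rad.
y_k = r·cos(φ/3 − 2πk/3) for k = 0, 1, 2 gives y = 6.025566, -2.692232, -3.333333.
λ_k = y_k − 0.666667 gives λ = 5.3589, -3.3589, -4.0000 (check: the sum is -2.0000 = tr M).

Hence λ_max = 5.3589 and λ_min = -4.0000.


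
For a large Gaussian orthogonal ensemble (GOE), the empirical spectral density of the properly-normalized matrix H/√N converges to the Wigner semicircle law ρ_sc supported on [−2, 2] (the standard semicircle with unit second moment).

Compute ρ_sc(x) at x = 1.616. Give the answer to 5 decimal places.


ρ_sc(x) = (1/(2π)) √(4 − x²). With x = 1.616:
  4 − x² = 4 − (1.616)² = 4 − 2.611456 = 1.388544.
  √(4 − x²) = 1.178365.
  1/(2π) = 0.159155.
  ρ_sc(1.616) = 0.159155 · 1.178365 = 0.187543.

Rounded to 5 decimal places: ρ_sc(1.616) ≈ 0.18754.


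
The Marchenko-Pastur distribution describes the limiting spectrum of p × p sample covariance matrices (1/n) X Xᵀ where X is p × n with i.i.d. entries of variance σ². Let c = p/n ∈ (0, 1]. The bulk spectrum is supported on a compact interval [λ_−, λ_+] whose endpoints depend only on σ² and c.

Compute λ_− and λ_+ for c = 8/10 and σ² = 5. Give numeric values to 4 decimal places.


c = 8/10 = 0.800000; √c = 0.894427.
λ_− = σ² (1 − √c)² = 5 · (1 − 0.894427)² = 5 · (0.105573)² = 0.055728.
λ_+ = σ² (1 + √c)² = 5 · (1 + 0.894427)² = 5 · (1.894427)² = 17.944272.

Rounded to 4 decimal places: λ_− ≈ 0.0557, λ_+ ≈ 17.9443.


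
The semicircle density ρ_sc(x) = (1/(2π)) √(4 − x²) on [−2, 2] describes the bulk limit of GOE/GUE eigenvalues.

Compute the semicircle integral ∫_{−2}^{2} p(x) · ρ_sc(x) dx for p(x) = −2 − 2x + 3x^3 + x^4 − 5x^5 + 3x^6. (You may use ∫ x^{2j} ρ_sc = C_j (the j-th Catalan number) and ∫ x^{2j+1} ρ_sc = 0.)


Write p(x) = Σ a_i x^i, split into monomials and integrate each against ρ_sc separately.
Using ∫ x^{2j} ρ_sc = C_j = (1/(j+1)) C(2j, j) (Catalan numbers) and ∫ x^{2j+1} ρ_sc = 0 (odd monomials vanish by symmetry):
  i = 0 (even): a_0 · C_{0} = -2 · 1 = -2
  i = 1 (odd): ∫ x^1 ρ_sc = 0 (vanishes)
  i = 3 (odd): ∫ x^3 ρ_sc = 0 (vanishes)
  i = 4 (even): a_4 · C_{2} = 1 · 2 = 2
  i = 5 (odd): ∫ x^5 ρ_sc = 0 (vanishes)
  i = 6 (even): a_6 · C_{3} = 3 · 5 = 15

Summing the contributions: ∫_{−2}^{2} p(x) ρ_sc(x) dx = (-2) + 2 + 15 = 15.


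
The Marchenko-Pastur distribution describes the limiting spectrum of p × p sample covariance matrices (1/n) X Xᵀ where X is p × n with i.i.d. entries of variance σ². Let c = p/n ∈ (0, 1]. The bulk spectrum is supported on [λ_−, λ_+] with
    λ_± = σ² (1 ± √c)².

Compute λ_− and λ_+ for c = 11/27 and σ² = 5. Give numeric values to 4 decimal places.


c = 11/27 = 0.407407; √c = 0.638285.
λ_− = σ² (1 − √c)² = 5 · (1 − 0.638285)² = 5 · (0.361715)² = 0.654190.
λ_+ = σ² (1 + √c)² = 5 · (1 + 0.638285)² = 5 · (1.638285)² = 13.419884.

Rounded to 4 decimal places: λ_− ≈ 0.6542, λ_+ ≈ 13.4199.


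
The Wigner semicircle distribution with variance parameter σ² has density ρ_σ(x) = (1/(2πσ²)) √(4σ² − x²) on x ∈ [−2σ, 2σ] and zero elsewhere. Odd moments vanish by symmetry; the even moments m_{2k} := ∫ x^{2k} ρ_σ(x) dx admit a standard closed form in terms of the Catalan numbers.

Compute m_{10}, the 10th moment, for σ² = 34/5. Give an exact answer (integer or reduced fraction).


By the scaled semicircle moment identity, m_{2k} = σ^{2k} · C_k with k = 5.
C_5 = (1/(k+1)) · C(2k, k) = (1/6) · C(10, 5) = (1/6) · 252 = 42.
σ^{2k} = (σ²)^k = (34/5)^5 = 45435424/3125.

Therefore m_{10} = σ^{10} · C_5 = (45435424/3125) · 42 = 1908287808/3125.


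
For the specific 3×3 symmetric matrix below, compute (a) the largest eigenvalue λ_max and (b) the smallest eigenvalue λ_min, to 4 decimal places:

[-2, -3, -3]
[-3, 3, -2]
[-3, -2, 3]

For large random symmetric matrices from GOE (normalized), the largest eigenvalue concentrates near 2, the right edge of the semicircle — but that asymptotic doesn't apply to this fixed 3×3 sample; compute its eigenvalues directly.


Since M is real symmetric, all three eigenvalues are real; they are the roots of det(λI − M) = λ³ − (tr M) λ² + s λ − det M, where s is the sum of the principal 2×2 minors.
tr M = -2 + 3 + 3 = 4.
s = ((-2)·3 − (-3)²) + ((-2)·3 − (-3)²) + (3·3 − (-2)²) = -15 + (-15) + 5 = -25.
det M (expand along row 1) = (-2)·5 − (-3)·(-15) + (-3)·15 = -100.
Characteristic polynomial: λ³ − 4λ² − 25λ + 100 = 0.
Substitute λ = y + (tr M)/3 = y + 1.333333 to remove the quadratic term: y³ + p·y + q = 0 with p = s − (tr M)²/3 = -30.333333 and q = −2(tr M)³/27 + (tr M)·s/3 − det M = 61.925926.
Three real roots ⇒ use the trigonometric (Viète) form: r = 2√(−p/3) = 6.359595, φ = arccos(3q/(p·r)) = arccos(-0.963040) = 2.868865 rad.
y_k = r·cos(φ/3 − 2πk/3) for k = 0, 1, 2 gives y = 3.666667, 2.666667, -6.333333.
λ_k = y_k + 1.333333 gives λ = 5.0000, 4.0000, -5.0000 (check: the sum is 4.0000 = tr M).

Hence λ_max = 5.0000 and λ_min = -5.0000.


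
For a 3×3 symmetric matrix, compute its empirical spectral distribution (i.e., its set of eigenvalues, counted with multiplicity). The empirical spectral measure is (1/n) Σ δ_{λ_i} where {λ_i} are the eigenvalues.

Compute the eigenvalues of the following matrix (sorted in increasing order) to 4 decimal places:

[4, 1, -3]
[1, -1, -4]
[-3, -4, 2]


Since M is real symmetric, all three eigenvalues are real; they are the roots of det(λI − M) = λ³ − (tr M) λ² + s λ − det M, where s is the sum of the principal 2×2 minors.
tr M = 4 + (-1) + 2 = 5.
s = (4·(-1) − 1²) + (4·2 − (-3)²) + ((-1)·2 − (-4)²) = -5 + (-1) + (-18) = -24.
det M (expand along row 1) = 4·(-18) − 1·(-10) + (-3)·(-7) = -41.
Characteristic polynomial: λ³ − 5λ² − 24λ + 41 = 0.
Substitute λ = y + (tr M)/3 = y + 1.666667 to remove the quadratic term: y³ + p·y + q = 0 with p = s − (tr M)²/3 = -32.333333 and q = −2(tr M)³/27 + (tr M)·s/3 − det M = -8.259259.
Three real roots ⇒ use the trigonometric (Viète) form: r = 2√(−p/3) = 6.565905, φ = arccos(3q/(p·r)) = arccos(0.116712) = 1.453817 rad.
y_k = r·cos(φ/3 − 2πk/3) for k = 0, 1, 2 gives y = 5.809898, -0.255960, -5.553939.
λ_k = y_k + 1.666667 gives λ = 7.4766, 1.4107, -3.8873 (check: the sum is 5.0000 = tr M).

Eigenvalues sorted in increasing order: [-3.8873, 1.4107, 7.4766].


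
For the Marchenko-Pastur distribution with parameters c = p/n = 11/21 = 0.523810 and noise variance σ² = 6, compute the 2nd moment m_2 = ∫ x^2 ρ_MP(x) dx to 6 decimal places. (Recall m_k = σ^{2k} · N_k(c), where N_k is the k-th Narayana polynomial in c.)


E[X²] = σ⁴ (1 + c) (second MP moment). With σ² = 6 (so σ⁴ = 36) and c = 11/21 = 0.523810: E[X²] = 36 · (1 + 0.523810) = 36 · 1.523810.

So E[X^2] = 54.857143.


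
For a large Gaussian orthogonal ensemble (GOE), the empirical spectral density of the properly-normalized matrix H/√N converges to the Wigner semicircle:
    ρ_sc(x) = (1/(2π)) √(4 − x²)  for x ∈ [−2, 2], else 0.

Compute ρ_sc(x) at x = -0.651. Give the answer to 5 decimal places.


ρ_sc(x) = (1/(2π)) √(4 − x²). With x = -0.651:
  4 − x² = 4 − (-0.651)² = 4 − 0.423801 = 3.576199.
  √(4 − x²) = 1.891084.
  1/(2π) = 0.159155.
  ρ_sc(-0.651) = 0.159155 · 1.891084 = 0.300975.

Rounded to 5 decimal places: ρ_sc(-0.651) ≈ 0.30098.


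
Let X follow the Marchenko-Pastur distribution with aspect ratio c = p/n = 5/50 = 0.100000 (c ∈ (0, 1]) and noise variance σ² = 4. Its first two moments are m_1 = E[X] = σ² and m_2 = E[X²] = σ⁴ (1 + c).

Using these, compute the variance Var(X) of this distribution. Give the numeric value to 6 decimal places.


m_1 = E[X] = σ² = 4, so m_1² = 16.
m_2 = E[X²] = σ⁴ (1 + c) = 16 · (1 + 0.100000) = 16 · 1.100000 = 17.600000.
(Note m_2 − m_1² simplifies to c · σ⁴ = 0.100000 · 16.)

Var(X) = m_2 − m_1² = 17.600000 − 16 = 1.600000.


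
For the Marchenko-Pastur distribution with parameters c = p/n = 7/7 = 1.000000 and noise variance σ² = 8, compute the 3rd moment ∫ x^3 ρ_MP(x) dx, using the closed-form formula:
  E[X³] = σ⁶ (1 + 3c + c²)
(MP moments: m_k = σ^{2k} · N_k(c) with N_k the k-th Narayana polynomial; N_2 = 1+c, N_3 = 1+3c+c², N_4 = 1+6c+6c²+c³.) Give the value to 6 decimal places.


E[X³] = σ⁶ (1 + 3c + c²) (third MP moment). With σ² = 8 (so σ⁶ = 512) and c = 7/7 = 1.000000: E[X³] = 512 · (1 + 3·1.000000 + (1.000000)²) = 512 · 5.000000.

So E[X^3] = 2560.000000.


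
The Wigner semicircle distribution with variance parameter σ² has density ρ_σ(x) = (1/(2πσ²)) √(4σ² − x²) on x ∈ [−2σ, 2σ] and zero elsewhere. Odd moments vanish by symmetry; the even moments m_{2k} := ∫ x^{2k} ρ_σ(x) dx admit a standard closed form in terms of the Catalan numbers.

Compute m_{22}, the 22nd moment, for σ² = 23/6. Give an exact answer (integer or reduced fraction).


By the scaled semicircle moment identity, m_{2k} = σ^{2k} · C_k with k = 11.
C_11 = (1/(k+1)) · C(2k, k) = (1/12) · C(22, 11) = (1/12) · 705432 = 58786.
σ^{2k} = (σ²)^k = (23/6)^11 = 952809757913927/362797056.

Therefore m_{22} = σ^{22} · C_11 = (952809757913927/362797056) · 58786 = 28005937214364056311/181398528.


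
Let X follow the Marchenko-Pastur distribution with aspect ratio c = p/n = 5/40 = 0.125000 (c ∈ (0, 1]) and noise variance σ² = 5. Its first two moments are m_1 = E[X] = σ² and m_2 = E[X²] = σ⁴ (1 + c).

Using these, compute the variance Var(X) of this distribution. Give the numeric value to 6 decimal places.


m_1 = E[X] = σ² = 5, so m_1² = 25.
m_2 = E[X²] = σ⁴ (1 + c) = 25 · (1 + 0.125000) = 25 · 1.125000 = 28.125000.
(Note m_2 − m_1² simplifies to c · σ⁴ = 0.125000 · 25.)

Var(X) = m_2 − m_1² = 28.125000 − 25 = 3.125000.


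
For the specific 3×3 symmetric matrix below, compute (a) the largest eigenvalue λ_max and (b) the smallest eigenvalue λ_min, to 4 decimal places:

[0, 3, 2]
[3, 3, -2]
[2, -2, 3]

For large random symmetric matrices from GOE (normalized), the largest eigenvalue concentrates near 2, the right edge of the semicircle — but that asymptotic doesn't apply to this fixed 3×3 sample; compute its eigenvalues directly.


Since M is real symmetric, all three eigenvalues are real; they are the roots of det(λI − M) = λ³ − (tr M) λ² + s λ − det M, where s is the sum of the principal 2×2 minors.
tr M = 0 + 3 + 3 = 6.
s = (0·3 − 3²) + (0·3 − 2²) + (3·3 − (-2)²) = -9 + (-4) + 5 = -8.
det M (expand along row 1) = 0·5 − 3·13 + 2·(-12) = -63.
Characteristic polynomial: λ³ − 6λ² − 8λ + 63 = 0.
Substitute λ = y + (tr M)/3 = y + 2.000000 to remove the quadratic term: y³ + p·y + q = 0 with p = s − (tr M)²/3 = -20.000000 and q = −2(tr M)³/27 + (tr M)·s/3 − det M = 31.000000.
Three real roots ⇒ use the trigonometric (Viète) form: r = 2√(−p/3) = 5.163978, φ = arccos(3q/(p·r)) = arccos(-0.900469) = 2.691642 rad.
y_k = r·cos(φ/3 − 2πk/3) for k = 0, 1, 2 gives y = 3.221237, 1.884768, -5.106005.
λ_k = y_k + 2.000000 gives λ = 5.2212, 3.8848, -3.1060 (check: the sum is 6.0000 = tr M).

Hence λ_max = 5.2212 and λ_min = -3.1060.


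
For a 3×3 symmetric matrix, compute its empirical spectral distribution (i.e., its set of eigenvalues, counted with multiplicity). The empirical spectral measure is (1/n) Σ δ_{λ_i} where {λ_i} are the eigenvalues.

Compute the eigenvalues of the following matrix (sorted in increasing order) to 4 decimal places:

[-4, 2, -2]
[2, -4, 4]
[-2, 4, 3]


Since M is real symmetric, all three eigenvalues are real; they are the roots of det(λI − M) = λ³ − (tr M) λ² + s λ − det M, where s is the sum of the principal 2×2 minors.
tr M = -4 + (-4) + 3 = -5.
s = ((-4)·(-4) − 2²) + ((-4)·3 − (-2)²) + ((-4)·3 − 4²) = 12 + (-16) + (-28) = -32.
det M (expand along row 1) = (-4)·(-28) − 2·14 + (-2)·0 = 84.
Characteristic polynomial: λ³ + 5λ² − 32λ − 84 = 0.
Substitute λ = y + (tr M)/3 = y − 1.666667 to remove the quadratic term: y³ + p·y + q = 0 with p = s − (tr M)²/3 = -40.333333 and q = −2(tr M)³/27 + (tr M)·s/3 − det M = -21.407407.
Three real roots ⇒ use the trigonometric (Viète) form: r = 2√(−p/3) = 7.333333, φ = arccos(3q/(p·r)) = arccos(0.217130) = 1.351923 rad.
y_k = r·cos(φ/3 − 2πk/3) for k = 0, 1, 2 gives y = 6.601233, -0.534549, -6.066684.
λ_k = y_k − 1.666667 gives λ = 4.9346, -2.2012, -7.7334 (check: the sum is -5.0000 = tr M).

Eigenvalues sorted in increasing order: [-7.7334, -2.2012, 4.9346].


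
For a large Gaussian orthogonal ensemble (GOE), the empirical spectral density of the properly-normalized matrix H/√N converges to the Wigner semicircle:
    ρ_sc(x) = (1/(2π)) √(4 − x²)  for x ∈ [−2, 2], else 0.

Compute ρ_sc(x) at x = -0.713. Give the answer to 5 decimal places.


ρ_sc(x) = (1/(2π)) √(4 − x²). With x = -0.713:
  4 − x² = 4 − (-0.713)² = 4 − 0.508369 = 3.491631.
  √(4 − x²) = 1.868591.
  1/(2π) = 0.159155.
  ρ_sc(-0.713) = 0.159155 · 1.868591 = 0.297395.

Rounded to 5 decimal places: ρ_sc(-0.713) ≈ 0.29740.


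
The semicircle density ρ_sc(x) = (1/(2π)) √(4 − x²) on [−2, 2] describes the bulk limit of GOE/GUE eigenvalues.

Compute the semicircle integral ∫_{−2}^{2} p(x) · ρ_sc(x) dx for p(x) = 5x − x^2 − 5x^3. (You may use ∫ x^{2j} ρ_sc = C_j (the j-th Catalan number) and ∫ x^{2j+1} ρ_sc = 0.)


Write p(x) = Σ a_i x^i, split into monomials and integrate each against ρ_sc separately.
Using ∫ x^{2j} ρ_sc = C_j = (1/(j+1)) C(2j, j) (Catalan numbers) and ∫ x^{2j+1} ρ_sc = 0 (odd monomials vanish by symmetry):
  i = 1 (odd): ∫ x^1 ρ_sc = 0 (vanishes)
  i = 2 (even): a_2 · C_{1} = -1 · 1 = -1
  i = 3 (odd): ∫ x^3 ρ_sc = 0 (vanishes)

Summing the contributions: ∫_{−2}^{2} p(x) ρ_sc(x) dx = -1.


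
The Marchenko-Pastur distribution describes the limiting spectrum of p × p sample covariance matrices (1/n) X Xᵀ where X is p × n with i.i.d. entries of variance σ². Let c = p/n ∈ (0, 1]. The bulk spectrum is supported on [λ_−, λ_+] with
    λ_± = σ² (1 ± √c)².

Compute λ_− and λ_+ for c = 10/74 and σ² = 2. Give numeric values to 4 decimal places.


c = 10/74 = 0.135135; √c = 0.367607.
λ_− = σ² (1 − √c)² = 2 · (1 − 0.367607)² = 2 · (0.632393)² = 0.799841.
λ_+ = σ² (1 + √c)² = 2 · (1 + 0.367607)² = 2 · (1.367607)² = 3.740700.

Rounded to 4 decimal places: λ_− ≈ 0.7998, λ_+ ≈ 3.7407.


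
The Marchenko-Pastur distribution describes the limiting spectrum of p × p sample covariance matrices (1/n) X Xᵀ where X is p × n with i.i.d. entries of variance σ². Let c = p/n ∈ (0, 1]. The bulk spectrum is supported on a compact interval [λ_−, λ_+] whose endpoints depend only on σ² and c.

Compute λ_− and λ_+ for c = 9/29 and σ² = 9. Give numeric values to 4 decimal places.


c = 9/29 = 0.310345; √c = 0.557086.
λ_− = σ² (1 − √c)² = 9 · (1 − 0.557086)² = 9 · (0.442914)² = 1.765555.
λ_+ = σ² (1 + √c)² = 9 · (1 + 0.557086)² = 9 · (1.557086)² = 21.820652.

Rounded to 4 decimal places: λ_− ≈ 1.7656, λ_+ ≈ 21.8207.


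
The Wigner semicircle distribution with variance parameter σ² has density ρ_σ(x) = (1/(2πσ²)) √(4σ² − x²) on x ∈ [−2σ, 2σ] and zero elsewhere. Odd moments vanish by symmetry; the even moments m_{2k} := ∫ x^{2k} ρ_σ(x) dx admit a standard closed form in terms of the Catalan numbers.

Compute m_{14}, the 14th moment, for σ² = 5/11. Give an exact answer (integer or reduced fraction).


By the scaled semicircle moment identity, m_{2k} = σ^{2k} · C_k with k = 7.
C_7 = (1/(k+1)) · C(2k, k) = (1/8) · C(14, 7) = (1/8) · 3432 = 429.
σ^{2k} = (σ²)^k = (5/11)^7 = 78125/19487171.

Therefore m_{14} = σ^{14} · C_7 = (78125/19487171) · 429 = 3046875/1771561.


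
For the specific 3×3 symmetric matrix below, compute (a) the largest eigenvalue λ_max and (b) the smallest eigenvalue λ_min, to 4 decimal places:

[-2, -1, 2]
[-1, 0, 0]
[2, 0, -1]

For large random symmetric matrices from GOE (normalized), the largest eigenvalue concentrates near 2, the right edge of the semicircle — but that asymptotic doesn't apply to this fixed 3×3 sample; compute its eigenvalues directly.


Since M is real symmetric, all three eigenvalues are real; they are the roots of det(λI − M) = λ³ − (tr M) λ² + s λ − det M, where s is the sum of the principal 2×2 minors.
tr M = -2 + 0 + (-1) = -3.
s = ((-2)·0 − (-1)²) + ((-2)·(-1) − 2²) + (0·(-1) − 0²) = -1 + (-2) + 0 = -3.
det M (expand along row 1) = (-2)·0 − (-1)·1 + 2·0 = 1.
Characteristic polynomial: λ³ + 3λ² − 3λ − 1 = 0.
Substitute λ = y + (tr M)/3 = y − 1.000000 to remove the quadratic term: y³ + p·y + q = 0 with p = s − (tr M)²/3 = -6.000000 and q = −2(tr M)³/27 + (tr M)·s/3 − det M = 4.000000.
Three real roots ⇒ use the trigonometric (Viète) form: r = 2√(−p/3) = 2.828427, φ = arccos(3q/(p·r)) = arccos(-0.707107) = 2.356194 rad.
y_k = r·cos(φ/3 − 2πk/3) for k = 0, 1, 2 gives y = 2.000000, 0.732051, -2.732051.
λ_k = y_k − 1.000000 gives λ = 1.0000, -0.2679, -3.7321 (check: the sum is -3.0000 = tr M).

Hence λ_max = 1.0000 and λ_min = -3.7321.
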